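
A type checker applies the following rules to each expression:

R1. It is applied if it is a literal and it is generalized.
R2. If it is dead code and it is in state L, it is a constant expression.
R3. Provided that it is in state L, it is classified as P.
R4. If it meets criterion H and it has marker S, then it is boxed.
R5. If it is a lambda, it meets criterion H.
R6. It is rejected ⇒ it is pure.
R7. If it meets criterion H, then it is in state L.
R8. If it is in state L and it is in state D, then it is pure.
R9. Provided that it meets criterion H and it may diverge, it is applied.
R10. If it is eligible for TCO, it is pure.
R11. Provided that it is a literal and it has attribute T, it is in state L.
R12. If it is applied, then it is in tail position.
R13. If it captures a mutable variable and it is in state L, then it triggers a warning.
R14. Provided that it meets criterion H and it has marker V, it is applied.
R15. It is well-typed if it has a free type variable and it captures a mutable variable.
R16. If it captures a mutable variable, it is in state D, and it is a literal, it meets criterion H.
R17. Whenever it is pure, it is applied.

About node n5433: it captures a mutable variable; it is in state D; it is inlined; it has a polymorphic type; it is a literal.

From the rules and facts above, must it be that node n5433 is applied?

Yes

By R16 (it captures a mutable variable, it is in state D, it is a literal): it meets criterion H.
By R7 (it meets criterion H): it is in state L.
By R8 (it is in state L, it is in state D): it is pure.
By R17 (it is pure): it is applied.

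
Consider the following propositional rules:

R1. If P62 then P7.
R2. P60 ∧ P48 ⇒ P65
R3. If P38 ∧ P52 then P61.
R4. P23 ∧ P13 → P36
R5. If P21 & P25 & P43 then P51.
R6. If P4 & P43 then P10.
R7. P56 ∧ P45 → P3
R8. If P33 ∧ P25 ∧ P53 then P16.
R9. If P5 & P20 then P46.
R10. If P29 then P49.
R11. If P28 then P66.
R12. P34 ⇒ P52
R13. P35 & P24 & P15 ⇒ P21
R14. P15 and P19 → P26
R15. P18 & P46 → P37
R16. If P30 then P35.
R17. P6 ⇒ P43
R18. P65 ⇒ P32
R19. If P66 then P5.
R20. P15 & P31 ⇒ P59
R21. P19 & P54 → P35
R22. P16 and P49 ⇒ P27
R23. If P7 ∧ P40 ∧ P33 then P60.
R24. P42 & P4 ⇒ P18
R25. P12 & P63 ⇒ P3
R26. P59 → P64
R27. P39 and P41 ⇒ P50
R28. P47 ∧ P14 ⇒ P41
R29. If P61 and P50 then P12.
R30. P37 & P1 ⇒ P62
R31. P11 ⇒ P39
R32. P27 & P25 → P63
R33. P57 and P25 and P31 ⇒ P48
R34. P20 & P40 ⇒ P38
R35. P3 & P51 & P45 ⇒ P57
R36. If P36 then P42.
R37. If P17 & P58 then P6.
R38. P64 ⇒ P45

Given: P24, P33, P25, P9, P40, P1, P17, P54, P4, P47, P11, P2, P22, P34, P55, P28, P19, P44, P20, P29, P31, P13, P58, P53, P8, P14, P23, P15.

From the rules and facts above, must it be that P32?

P36  (by R4: P23, P13)
P16  (by R8: P33, P25, P53)
P49  (by R10: P29)
P66  (by R11: P28)
P52  (by R12: P34)
P5  (by R19: P66)
P59  (by R20: P15, P31)
P35  (by R21: P19, P54)
P27  (by R22: P16, P49)
P64  (by R26: P59)
P41  (by R28: P47, P14)
P39  (by R31: P11)
P63  (by R32: P27, P25)
P38  (by R34: P20, P40)
P42  (by R36: P36)
P6  (by R37: P17, P58)
P45  (by R38: P64)
P61  (by R3: P38, P52)
P46  (by R9: P5, P20)
P21  (by R13: P35, P24, P15)
P43  (by R17: P6)
P18  (by R24: P42, P4)
P50  (by R27: P39, P41)
P12  (by R29: P61, P50)
P51  (by R5: P21, P25, P43)
P37  (by R15: P18, P46)
P3  (by R25: P12, P63)
P62  (by R30: P37, P1)
P57  (by R35: P3, P51, P45)
P7  (by R1: P62)
P60  (by R23: P7, P40, P33)
P48  (by R33: P57, P25, P31)
P65  (by R2: P60, P48)
P32  (by R18: P65)

Yes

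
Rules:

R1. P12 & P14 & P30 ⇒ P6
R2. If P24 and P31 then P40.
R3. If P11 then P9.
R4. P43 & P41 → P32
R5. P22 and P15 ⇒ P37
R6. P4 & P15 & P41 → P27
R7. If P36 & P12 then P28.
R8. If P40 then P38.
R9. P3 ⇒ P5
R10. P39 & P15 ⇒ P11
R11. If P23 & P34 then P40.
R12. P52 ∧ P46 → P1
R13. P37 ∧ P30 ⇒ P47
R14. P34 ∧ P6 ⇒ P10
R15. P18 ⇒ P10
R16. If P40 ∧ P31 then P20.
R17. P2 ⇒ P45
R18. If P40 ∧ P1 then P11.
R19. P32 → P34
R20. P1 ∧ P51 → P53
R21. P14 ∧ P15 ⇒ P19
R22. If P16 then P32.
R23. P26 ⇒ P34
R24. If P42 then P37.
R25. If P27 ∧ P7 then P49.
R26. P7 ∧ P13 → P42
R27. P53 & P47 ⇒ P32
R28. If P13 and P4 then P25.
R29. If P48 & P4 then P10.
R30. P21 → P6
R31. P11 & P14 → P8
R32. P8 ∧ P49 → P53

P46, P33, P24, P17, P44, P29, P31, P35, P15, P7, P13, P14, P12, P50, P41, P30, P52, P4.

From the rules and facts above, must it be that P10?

P6  (by R1: P12, P14, P30)
P40  (by R2: P24, P31)
P27  (by R6: P4, P15, P41)
P1  (by R12: P52, P46)
P11  (by R18: P40, P1)
P49  (by R25: P27, P7)
P42  (by R26: P7, P13)
P8  (by R31: P11, P14)
P53  (by R32: P8, P49)
P37  (by R24: P42)
P47  (by R13: P37, P30)
P32  (by R27: P53, P47)
P34  (by R19: P32)
P10  (by R14: P34, P6)

Yes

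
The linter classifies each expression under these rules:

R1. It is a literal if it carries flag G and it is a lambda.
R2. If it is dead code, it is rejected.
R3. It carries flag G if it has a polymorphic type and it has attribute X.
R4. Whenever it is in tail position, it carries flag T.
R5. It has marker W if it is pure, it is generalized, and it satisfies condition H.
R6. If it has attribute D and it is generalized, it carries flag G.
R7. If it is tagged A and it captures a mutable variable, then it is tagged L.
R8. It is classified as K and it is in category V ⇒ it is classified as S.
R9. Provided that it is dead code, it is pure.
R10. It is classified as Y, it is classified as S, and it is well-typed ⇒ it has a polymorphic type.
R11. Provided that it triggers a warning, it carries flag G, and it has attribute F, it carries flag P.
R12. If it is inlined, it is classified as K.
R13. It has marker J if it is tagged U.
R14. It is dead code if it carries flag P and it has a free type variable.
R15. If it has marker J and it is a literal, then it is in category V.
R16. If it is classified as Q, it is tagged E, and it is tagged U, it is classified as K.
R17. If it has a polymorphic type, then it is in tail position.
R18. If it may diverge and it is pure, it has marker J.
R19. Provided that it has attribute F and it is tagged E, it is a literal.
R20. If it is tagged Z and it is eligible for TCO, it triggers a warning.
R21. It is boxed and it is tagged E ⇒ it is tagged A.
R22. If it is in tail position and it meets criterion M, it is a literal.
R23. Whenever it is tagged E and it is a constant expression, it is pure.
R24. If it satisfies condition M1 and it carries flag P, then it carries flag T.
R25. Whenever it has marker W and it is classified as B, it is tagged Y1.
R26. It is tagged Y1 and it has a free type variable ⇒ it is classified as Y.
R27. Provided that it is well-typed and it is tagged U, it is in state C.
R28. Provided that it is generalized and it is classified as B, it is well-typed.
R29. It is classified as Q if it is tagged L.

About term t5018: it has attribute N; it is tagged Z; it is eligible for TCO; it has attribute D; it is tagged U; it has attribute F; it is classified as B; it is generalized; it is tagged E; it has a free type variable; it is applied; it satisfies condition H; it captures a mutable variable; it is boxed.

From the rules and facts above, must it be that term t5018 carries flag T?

By R6 (it has attribute D, it is generalized): it carries flag G.
By R13 (it is tagged U): it has marker J.
By R19 (it has attribute F, it is tagged E): it is a literal.
By R20 (it is tagged Z, it is eligible for TCO): it triggers a warning.
By R21 (it is boxed, it is tagged E): it is tagged A.
By R28 (it is generalized, it is classified as B): it is well-typed.
By R7 (it is tagged A, it captures a mutable variable): it is tagged L.
By R11 (it triggers a warning, it carries flag G, it has attribute F): it carries flag P.
By R14 (it carries flag P, it has a free type variable): it is dead code.
By R15 (it has marker J, it is a literal): it is in category V.
By R29 (it is tagged L): it is classified as Q.
By R9 (it is dead code): it is pure.
By R16 (it is classified as Q, it is tagged E, it is tagged U): it is classified as K.
By R5 (it is pure, it is generalized, it satisfies condition H): it has marker W.
By R8 (it is classified as K, it is in category V): it is classified as S.
By R25 (it has marker W, it is classified as B): it is tagged Y1.
By R26 (it is tagged Y1, it has a free type variable): it is classified as Y.
By R10 (it is classified as Y, it is classified as S, it is well-typed): it has a polymorphic type.
By R17 (it has a polymorphic type): it is in tail position.
By R4 (it is in tail position): it carries flag T.

Yes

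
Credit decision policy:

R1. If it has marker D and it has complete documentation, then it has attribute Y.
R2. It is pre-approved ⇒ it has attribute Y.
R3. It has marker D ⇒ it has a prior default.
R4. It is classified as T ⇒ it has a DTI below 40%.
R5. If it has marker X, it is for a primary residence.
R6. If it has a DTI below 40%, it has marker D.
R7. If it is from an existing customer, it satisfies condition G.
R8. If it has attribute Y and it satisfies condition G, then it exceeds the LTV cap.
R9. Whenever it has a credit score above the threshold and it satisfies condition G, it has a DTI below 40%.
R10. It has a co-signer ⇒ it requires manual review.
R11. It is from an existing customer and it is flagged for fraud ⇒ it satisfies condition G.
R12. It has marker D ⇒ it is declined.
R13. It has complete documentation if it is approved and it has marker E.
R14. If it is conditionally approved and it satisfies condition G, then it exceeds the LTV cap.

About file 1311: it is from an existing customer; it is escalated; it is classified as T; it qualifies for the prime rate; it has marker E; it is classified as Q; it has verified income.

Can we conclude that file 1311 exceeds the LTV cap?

Forward chaining from the given facts derives: has a DTI below 40%, has marker D, satisfies condition G, is declined, has a prior default.
Rules concluding "it exceeds the LTV cap": R8 needs "it has attribute Y"; R14 needs "it is conditionally approved" — none of these are established.

No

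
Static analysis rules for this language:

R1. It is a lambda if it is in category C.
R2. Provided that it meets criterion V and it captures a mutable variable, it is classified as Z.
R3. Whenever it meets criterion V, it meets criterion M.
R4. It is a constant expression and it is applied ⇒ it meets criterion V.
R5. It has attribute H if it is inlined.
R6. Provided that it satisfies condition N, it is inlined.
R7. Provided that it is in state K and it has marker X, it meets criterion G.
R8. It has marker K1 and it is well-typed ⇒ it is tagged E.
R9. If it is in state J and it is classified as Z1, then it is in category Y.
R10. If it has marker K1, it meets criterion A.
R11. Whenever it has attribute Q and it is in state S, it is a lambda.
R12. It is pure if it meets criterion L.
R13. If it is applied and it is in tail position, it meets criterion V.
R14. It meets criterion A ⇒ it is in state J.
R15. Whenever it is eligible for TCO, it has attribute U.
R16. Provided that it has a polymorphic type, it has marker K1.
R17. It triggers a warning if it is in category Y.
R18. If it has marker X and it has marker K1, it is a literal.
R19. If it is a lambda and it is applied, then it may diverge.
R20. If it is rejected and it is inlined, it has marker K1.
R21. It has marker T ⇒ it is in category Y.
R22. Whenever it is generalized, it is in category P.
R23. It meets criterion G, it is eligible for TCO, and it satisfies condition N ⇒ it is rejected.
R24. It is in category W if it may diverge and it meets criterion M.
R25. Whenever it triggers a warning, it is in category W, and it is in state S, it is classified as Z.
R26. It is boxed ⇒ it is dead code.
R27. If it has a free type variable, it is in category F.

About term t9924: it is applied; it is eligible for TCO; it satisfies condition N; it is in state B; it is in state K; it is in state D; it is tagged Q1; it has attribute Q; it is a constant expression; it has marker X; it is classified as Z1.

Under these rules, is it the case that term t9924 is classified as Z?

Forward chaining from the given facts derives: meets criterion V, is inlined, meets criterion G, has attribute U, is rejected, meets criterion M, has attribute H, has marker K1, meets criterion A, is in state J, is a literal, is in category Y, triggers a warning.
Rules concluding "it is classified as Z": R2 needs "it captures a mutable variable"; R25 needs "it is in category W" — none of these are established.

No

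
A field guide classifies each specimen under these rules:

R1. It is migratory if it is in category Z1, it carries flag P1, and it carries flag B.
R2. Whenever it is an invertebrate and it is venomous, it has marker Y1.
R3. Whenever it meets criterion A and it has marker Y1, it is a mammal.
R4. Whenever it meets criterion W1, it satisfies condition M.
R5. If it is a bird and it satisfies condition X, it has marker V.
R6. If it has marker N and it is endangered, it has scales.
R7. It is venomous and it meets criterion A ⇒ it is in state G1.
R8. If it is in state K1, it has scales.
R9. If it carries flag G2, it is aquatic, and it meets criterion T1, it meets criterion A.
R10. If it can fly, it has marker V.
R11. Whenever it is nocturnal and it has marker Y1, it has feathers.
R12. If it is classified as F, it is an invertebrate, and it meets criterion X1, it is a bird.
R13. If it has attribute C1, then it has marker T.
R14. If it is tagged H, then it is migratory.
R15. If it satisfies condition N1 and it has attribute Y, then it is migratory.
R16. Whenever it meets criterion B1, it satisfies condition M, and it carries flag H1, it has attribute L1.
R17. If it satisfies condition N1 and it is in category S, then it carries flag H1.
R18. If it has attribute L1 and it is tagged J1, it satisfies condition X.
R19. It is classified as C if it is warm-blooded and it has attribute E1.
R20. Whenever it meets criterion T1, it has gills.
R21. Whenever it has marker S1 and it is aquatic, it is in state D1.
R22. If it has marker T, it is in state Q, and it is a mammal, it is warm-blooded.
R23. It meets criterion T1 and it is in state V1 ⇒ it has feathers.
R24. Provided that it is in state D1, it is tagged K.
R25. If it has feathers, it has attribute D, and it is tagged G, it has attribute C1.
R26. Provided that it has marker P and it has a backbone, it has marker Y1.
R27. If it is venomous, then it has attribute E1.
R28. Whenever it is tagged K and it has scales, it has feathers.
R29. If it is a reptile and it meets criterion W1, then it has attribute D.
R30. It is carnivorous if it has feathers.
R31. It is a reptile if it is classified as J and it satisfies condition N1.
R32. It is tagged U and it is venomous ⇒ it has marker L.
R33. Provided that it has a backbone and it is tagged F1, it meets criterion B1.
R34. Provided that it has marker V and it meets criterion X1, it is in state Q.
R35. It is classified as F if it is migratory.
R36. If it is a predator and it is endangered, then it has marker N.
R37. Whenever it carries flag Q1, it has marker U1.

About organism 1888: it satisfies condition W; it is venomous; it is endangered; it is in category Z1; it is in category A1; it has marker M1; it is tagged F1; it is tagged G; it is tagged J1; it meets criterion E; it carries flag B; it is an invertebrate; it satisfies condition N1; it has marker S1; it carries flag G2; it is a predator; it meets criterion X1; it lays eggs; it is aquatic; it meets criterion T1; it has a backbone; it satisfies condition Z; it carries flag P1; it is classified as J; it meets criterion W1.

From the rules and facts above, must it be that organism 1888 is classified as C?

Forward chaining from the given facts derives: is migratory, has marker Y1, satisfies condition M, meets criterion A, has gills, is in state D1, is tagged K, has attribute E1, is a reptile, meets criterion B1, is classified as F, has marker N, is a mammal, has scales, is in state G1, is a bird, has feathers, has attribute D, is carnivorous, has attribute C1, has marker T.
The only rule concluding "it is classified as C" is R19, which needs "it is warm-blooded"; that is never established.

No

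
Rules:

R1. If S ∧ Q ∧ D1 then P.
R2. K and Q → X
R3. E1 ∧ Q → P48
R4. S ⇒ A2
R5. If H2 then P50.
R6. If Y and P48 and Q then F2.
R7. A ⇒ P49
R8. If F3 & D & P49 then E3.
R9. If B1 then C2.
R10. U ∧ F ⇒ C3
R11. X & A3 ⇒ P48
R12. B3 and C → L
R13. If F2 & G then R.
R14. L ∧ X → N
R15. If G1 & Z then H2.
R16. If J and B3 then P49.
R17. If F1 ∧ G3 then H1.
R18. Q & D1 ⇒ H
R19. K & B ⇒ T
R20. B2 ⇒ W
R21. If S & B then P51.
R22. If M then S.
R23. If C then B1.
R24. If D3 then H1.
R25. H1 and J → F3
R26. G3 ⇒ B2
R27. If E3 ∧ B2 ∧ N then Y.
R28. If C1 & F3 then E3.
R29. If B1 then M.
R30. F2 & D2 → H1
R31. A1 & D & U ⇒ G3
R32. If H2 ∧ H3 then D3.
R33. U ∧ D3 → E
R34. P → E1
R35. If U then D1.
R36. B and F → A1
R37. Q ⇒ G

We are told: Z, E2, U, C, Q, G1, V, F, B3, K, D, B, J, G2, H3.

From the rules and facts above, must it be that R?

Yes

X  (by R2: K, Q)
L  (by R12: B3, C)
N  (by R14: L, X)
H2  (by R15: G1, Z)
P49  (by R16: J, B3)
B1  (by R23: C)
M  (by R29: B1)
D3  (by R32: H2, H3)
D1  (by R35: U)
A1  (by R36: B, F)
G  (by R37: Q)
S  (by R22: M)
H1  (by R24: D3)
F3  (by R25: H1, J)
G3  (by R31: A1, D, U)
P  (by R1: S, Q, D1)
E3  (by R8: F3, D, P49)
B2  (by R26: G3)
Y  (by R27: E3, B2, N)
E1  (by R34: P)
P48  (by R3: E1, Q)
F2  (by R6: Y, P48, Q)
R  (by R13: F2, G)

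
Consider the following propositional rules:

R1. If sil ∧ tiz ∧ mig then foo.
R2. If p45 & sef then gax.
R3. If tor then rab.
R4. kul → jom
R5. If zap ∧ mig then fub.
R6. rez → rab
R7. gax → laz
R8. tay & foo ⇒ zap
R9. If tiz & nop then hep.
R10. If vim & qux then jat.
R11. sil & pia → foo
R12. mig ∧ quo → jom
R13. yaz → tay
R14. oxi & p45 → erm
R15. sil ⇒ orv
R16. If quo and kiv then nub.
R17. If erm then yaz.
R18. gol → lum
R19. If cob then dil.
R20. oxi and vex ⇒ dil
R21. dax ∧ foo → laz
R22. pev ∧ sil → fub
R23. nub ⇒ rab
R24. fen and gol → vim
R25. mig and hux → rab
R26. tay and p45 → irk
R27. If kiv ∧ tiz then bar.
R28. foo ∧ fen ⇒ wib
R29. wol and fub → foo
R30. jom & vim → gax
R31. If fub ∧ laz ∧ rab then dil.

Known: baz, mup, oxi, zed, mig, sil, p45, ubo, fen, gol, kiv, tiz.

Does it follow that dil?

Forward chaining from the given facts derives: foo, erm, orv, yaz, lum, vim, bar, wib, tay, irk, zap, fub.
Rules concluding dil: R19 needs cob; R20 needs vex; R31 needs laz — none of these are established.

No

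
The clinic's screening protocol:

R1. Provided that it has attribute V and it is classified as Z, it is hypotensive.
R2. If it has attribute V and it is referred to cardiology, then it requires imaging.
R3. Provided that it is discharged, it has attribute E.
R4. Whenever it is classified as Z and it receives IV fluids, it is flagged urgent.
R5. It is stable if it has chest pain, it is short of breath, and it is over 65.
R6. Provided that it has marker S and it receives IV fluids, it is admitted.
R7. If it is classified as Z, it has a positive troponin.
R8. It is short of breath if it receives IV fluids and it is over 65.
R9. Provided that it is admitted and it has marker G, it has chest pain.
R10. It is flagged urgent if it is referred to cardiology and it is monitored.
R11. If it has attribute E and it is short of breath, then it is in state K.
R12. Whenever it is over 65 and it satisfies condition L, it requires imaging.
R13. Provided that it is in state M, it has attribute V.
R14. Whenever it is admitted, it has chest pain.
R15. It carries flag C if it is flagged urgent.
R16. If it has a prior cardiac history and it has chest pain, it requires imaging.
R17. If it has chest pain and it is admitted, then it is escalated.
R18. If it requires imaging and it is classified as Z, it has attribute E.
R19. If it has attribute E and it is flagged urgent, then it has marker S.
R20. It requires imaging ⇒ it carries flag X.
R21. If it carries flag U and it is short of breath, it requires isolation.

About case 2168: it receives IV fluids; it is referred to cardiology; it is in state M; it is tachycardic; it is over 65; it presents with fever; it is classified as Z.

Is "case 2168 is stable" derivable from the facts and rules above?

By R4 (it is classified as Z, it receives IV fluids): it is flagged urgent.
By R8 (it receives IV fluids, it is over 65): it is short of breath.
By R13 (it is in state M): it has attribute V.
By R2 (it has attribute V, it is referred to cardiology): it requires imaging.
By R18 (it requires imaging, it is classified as Z): it has attribute E.
By R19 (it has attribute E, it is flagged urgent): it has marker S.
By R6 (it has marker S, it receives IV fluids): it is admitted.
By R14 (it is admitted): it has chest pain.
By R5 (it has chest pain, it is short of breath, it is over 65): it is stable.

Yes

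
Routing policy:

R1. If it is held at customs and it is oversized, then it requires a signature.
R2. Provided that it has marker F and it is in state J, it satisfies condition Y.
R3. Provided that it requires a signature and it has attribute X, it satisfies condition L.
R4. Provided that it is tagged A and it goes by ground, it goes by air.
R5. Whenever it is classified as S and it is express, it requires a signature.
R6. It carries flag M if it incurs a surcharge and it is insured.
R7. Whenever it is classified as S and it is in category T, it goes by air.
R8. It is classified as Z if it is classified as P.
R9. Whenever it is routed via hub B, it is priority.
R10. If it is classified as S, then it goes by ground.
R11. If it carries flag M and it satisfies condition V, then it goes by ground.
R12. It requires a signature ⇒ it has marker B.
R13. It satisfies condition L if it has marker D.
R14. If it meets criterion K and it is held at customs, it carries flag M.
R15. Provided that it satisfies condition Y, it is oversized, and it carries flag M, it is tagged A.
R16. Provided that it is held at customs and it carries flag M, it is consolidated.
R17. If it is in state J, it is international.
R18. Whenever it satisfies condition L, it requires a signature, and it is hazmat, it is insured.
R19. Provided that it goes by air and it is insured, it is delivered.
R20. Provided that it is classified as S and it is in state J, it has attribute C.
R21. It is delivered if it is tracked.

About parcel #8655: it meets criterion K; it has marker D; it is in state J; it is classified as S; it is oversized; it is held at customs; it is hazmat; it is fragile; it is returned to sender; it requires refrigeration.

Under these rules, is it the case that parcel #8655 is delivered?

No

Forward chaining from the given facts derives: requires a signature, goes by ground, has marker B, satisfies condition L, carries flag M, is consolidated, is international, is insured, has attribute C.
Rules concluding "it is delivered": R19 needs "it goes by air"; R21 needs "it is tracked" — none of these are established.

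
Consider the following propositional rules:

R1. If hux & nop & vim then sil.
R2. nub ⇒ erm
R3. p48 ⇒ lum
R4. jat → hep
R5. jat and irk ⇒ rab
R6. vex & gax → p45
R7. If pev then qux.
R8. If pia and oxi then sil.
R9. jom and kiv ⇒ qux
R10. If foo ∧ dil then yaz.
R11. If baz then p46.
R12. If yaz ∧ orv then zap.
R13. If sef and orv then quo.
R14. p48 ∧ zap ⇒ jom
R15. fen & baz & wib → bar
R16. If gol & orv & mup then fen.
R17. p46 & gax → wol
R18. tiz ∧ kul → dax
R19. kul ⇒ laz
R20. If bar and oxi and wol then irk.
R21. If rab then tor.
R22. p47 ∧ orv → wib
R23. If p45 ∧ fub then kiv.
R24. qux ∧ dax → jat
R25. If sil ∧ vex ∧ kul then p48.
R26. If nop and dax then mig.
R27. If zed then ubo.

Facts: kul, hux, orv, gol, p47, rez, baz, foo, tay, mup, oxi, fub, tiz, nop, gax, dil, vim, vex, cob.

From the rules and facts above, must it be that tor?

sil  (by R1: hux, nop, vim)
p45  (by R6: vex, gax)
yaz  (by R10: foo, dil)
p46  (by R11: baz)
zap  (by R12: yaz, orv)
fen  (by R16: gol, orv, mup)
wol  (by R17: p46, gax)
dax  (by R18: tiz, kul)
wib  (by R22: p47, orv)
kiv  (by R23: p45, fub)
p48  (by R25: sil, vex, kul)
jom  (by R14: p48, zap)
bar  (by R15: fen, baz, wib)
irk  (by R20: bar, oxi, wol)
qux  (by R9: jom, kiv)
jat  (by R24: qux, dax)
rab  (by R5: jat, irk)
tor  (by R21: rab)

Yes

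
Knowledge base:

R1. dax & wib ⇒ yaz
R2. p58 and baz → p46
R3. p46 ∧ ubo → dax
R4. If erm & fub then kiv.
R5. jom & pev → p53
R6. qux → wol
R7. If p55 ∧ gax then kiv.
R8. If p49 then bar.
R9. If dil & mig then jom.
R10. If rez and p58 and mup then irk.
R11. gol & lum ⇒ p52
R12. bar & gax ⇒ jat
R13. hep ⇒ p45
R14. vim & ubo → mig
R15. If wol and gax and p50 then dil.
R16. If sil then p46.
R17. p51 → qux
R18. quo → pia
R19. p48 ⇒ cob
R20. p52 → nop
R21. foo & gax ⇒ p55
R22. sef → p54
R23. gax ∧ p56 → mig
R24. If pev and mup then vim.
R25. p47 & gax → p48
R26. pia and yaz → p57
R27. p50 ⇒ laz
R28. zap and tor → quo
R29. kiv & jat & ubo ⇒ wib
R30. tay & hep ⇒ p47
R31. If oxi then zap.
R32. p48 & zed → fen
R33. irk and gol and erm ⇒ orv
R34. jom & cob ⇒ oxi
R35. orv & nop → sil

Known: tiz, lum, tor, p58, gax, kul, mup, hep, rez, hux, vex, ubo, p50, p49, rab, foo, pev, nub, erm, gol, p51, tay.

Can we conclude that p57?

bar  (by R8: p49)
irk  (by R10: rez, p58, mup)
p52  (by R11: gol, lum)
jat  (by R12: bar, gax)
qux  (by R17: p51)
nop  (by R20: p52)
p55  (by R21: foo, gax)
vim  (by R24: pev, mup)
p47  (by R30: tay, hep)
orv  (by R33: irk, gol, erm)
sil  (by R35: orv, nop)
wol  (by R6: qux)
kiv  (by R7: p55, gax)
mig  (by R14: vim, ubo)
dil  (by R15: wol, gax, p50)
p46  (by R16: sil)
p48  (by R25: p47, gax)
wib  (by R29: kiv, jat, ubo)
dax  (by R3: p46, ubo)
jom  (by R9: dil, mig)
cob  (by R19: p48)
oxi  (by R34: jom, cob)
yaz  (by R1: dax, wib)
zap  (by R31: oxi)
quo  (by R28: zap, tor)
pia  (by R18: quo)
p57  (by R26: pia, yaz)

Yes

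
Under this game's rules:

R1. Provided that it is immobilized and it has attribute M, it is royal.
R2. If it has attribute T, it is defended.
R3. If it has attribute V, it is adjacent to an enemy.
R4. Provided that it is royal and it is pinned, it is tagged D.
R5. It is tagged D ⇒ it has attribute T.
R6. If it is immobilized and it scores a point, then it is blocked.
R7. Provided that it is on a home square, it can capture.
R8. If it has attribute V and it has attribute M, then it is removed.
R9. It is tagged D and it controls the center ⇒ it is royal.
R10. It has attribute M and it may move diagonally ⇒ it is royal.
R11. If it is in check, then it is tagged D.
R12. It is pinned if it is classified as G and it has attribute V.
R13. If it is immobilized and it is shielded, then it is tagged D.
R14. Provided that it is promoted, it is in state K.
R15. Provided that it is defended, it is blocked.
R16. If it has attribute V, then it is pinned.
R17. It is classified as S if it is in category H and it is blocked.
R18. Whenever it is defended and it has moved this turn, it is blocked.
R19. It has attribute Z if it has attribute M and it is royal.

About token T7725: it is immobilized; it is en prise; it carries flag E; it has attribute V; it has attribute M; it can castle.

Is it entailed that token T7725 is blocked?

Yes

By R1 (it is immobilized, it has attribute M): it is royal.
By R16 (it has attribute V): it is pinned.
By R4 (it is royal, it is pinned): it is tagged D.
By R5 (it is tagged D): it has attribute T.
By R2 (it has attribute T): it is defended.
By R15 (it is defended): it is blocked.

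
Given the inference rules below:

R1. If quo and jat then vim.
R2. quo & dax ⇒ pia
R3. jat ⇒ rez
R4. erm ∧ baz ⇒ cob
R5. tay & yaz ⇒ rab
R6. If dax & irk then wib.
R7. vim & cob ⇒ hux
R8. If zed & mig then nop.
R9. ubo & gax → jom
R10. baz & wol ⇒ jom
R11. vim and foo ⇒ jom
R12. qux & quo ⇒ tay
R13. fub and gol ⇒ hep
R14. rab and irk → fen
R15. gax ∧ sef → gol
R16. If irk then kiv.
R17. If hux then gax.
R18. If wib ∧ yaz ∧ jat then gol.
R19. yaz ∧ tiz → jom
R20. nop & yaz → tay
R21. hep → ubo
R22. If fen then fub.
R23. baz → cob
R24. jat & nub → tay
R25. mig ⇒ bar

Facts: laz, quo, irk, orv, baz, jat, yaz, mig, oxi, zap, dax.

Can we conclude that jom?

No

Forward chaining from the given facts derives: vim, pia, rez, wib, kiv, gol, cob, bar, hux, gax.
Rules concluding jom: R9 needs ubo; R10 needs wol; R11 needs foo; R19 needs tiz — none of these are established.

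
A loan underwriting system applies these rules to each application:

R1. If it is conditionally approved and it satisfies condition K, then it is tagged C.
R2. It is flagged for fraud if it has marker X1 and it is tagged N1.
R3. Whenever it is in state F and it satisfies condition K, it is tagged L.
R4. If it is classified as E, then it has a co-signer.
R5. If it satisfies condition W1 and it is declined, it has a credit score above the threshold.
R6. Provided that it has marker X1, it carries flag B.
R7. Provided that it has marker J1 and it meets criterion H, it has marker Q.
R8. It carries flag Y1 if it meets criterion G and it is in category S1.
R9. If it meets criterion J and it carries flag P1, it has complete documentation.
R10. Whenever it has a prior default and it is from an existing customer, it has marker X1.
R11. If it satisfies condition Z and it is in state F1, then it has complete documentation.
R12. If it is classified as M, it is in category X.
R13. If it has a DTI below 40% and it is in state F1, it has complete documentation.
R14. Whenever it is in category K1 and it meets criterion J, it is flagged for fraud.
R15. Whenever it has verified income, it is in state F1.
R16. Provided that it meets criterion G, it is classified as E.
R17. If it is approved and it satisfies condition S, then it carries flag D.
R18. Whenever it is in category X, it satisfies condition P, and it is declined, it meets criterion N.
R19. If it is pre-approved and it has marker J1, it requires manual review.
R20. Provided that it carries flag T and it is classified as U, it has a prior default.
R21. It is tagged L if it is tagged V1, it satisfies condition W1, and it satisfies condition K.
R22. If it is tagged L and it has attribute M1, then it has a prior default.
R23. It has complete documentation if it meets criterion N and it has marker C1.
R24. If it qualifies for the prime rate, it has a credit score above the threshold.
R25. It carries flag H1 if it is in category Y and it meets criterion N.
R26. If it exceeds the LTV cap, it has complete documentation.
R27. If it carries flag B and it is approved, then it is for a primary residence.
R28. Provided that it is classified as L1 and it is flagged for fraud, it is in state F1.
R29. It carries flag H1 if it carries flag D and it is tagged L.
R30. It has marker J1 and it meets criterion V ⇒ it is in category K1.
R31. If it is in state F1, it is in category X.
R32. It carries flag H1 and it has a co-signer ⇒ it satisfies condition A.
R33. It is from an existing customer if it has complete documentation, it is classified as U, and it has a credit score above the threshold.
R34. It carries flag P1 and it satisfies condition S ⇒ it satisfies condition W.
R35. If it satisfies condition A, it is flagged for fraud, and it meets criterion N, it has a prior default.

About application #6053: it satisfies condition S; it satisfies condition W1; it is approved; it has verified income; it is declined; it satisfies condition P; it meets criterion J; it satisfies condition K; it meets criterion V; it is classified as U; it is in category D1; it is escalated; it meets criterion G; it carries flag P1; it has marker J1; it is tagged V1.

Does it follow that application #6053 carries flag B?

Yes

By R5 (it satisfies condition W1, it is declined): it has a credit score above the threshold.
By R9 (it meets criterion J, it carries flag P1): it has complete documentation.
By R15 (it has verified income): it is in state F1.
By R16 (it meets criterion G): it is classified as E.
By R17 (it is approved, it satisfies condition S): it carries flag D.
By R21 (it is tagged V1, it satisfies condition W1, it satisfies condition K): it is tagged L.
By R29 (it carries flag D, it is tagged L): it carries flag H1.
By R30 (it has marker J1, it meets criterion V): it is in category K1.
By R31 (it is in state F1): it is in category X.
By R33 (it has complete documentation, it is classified as U, it has a credit score above the threshold): it is from an existing customer.
By R4 (it is classified as E): it has a co-signer.
By R14 (it is in category K1, it meets criterion J): it is flagged for fraud.
By R18 (it is in category X, it satisfies condition P, it is declined): it meets criterion N.
By R32 (it carries flag H1, it has a co-signer): it satisfies condition A.
By R35 (it satisfies condition A, it is flagged for fraud, it meets criterion N): it has a prior default.
By R10 (it has a prior default, it is from an existing customer): it has marker X1.
By R6 (it has marker X1): it carries flag B.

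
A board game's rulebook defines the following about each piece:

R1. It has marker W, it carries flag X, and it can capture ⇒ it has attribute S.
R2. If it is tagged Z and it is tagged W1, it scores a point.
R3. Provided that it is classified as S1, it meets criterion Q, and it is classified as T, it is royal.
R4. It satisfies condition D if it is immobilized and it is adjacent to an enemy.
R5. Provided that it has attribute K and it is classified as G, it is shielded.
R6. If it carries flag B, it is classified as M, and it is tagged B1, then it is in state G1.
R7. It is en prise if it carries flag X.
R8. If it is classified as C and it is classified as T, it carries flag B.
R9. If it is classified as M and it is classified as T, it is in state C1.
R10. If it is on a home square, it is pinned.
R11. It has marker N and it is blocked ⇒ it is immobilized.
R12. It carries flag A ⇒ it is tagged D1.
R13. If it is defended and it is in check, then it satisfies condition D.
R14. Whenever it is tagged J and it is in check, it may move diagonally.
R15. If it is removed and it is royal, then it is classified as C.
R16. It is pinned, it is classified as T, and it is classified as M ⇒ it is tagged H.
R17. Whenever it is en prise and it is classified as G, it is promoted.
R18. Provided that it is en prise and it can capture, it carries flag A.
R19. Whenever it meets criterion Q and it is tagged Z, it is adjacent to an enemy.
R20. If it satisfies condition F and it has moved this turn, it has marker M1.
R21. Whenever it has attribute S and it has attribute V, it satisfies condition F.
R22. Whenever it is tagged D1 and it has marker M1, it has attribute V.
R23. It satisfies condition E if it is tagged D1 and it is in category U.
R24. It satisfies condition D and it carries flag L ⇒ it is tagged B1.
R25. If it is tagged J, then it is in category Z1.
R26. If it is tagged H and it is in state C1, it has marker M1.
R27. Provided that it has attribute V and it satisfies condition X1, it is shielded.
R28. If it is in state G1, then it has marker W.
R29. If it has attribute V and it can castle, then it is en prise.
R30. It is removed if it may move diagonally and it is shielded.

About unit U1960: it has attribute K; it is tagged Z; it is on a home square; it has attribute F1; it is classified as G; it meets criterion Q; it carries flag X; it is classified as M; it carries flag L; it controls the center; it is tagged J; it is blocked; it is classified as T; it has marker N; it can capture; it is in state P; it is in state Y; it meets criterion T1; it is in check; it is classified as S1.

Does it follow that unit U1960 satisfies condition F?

By R3 (it is classified as S1, it meets criterion Q, it is classified as T): it is royal.
By R5 (it has attribute K, it is classified as G): it is shielded.
By R7 (it carries flag X): it is en prise.
By R9 (it is classified as M, it is classified as T): it is in state C1.
By R10 (it is on a home square): it is pinned.
By R11 (it has marker N, it is blocked): it is immobilized.
By R14 (it is tagged J, it is in check): it may move diagonally.
By R16 (it is pinned, it is classified as T, it is classified as M): it is tagged H.
By R18 (it is en prise, it can capture): it carries flag A.
By R19 (it meets criterion Q, it is tagged Z): it is adjacent to an enemy.
By R26 (it is tagged H, it is in state C1): it has marker M1.
By R30 (it may move diagonally, it is shielded): it is removed.
By R4 (it is immobilized, it is adjacent to an enemy): it satisfies condition D.
By R12 (it carries flag A): it is tagged D1.
By R15 (it is removed, it is royal): it is classified as C.
By R22 (it is tagged D1, it has marker M1): it has attribute V.
By R24 (it satisfies condition D, it carries flag L): it is tagged B1.
By R8 (it is classified as C, it is classified as T): it carries flag B.
By R6 (it carries flag B, it is classified as M, it is tagged B1): it is in state G1.
By R28 (it is in state G1): it has marker W.
By R1 (it has marker W, it carries flag X, it can capture): it has attribute S.
By R21 (it has attribute S, it has attribute V): it satisfies condition F.

Yes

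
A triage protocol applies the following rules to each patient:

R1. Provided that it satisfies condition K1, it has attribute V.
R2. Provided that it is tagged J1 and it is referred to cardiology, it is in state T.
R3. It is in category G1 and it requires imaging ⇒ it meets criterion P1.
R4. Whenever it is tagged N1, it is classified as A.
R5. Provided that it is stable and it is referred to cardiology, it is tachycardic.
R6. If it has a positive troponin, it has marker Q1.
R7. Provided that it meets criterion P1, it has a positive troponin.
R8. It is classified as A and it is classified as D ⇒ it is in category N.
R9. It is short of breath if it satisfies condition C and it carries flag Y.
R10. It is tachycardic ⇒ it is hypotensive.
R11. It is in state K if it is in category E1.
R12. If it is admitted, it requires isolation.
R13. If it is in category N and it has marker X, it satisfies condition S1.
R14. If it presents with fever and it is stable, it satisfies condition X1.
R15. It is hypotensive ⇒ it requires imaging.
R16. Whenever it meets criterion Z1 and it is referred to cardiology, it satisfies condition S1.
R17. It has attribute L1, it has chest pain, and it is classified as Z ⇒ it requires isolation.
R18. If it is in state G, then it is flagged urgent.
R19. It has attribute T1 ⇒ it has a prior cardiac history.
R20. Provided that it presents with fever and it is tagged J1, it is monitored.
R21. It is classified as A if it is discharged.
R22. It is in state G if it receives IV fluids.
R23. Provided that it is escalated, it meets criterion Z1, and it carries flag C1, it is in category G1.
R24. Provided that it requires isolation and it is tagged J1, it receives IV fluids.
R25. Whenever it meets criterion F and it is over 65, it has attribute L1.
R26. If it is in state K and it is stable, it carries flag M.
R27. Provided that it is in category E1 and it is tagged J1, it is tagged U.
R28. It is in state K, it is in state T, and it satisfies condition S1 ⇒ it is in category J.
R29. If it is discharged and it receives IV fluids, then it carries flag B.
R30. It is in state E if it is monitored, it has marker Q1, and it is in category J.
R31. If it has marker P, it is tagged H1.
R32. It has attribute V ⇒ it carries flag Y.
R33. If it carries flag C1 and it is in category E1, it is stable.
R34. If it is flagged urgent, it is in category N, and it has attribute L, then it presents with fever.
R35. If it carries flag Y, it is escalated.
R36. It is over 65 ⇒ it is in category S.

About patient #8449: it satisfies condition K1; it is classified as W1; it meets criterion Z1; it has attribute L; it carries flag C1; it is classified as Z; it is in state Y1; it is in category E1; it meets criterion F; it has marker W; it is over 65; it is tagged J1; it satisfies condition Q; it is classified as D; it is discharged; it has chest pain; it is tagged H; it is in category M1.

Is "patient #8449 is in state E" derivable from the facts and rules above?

Forward chaining from the given facts derives: has attribute V, is in state K, is classified as A, has attribute L1, is tagged U, carries flag Y, is stable, is escalated, is in category S, is in category N, requires isolation, is in category G1, receives IV fluids, carries flag M, carries flag B, is in state G, is flagged urgent, presents with fever, satisfies condition X1, is monitored.
The only rule concluding "it is in state E" is R30, which needs "it has marker Q1"; that is never established.

No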